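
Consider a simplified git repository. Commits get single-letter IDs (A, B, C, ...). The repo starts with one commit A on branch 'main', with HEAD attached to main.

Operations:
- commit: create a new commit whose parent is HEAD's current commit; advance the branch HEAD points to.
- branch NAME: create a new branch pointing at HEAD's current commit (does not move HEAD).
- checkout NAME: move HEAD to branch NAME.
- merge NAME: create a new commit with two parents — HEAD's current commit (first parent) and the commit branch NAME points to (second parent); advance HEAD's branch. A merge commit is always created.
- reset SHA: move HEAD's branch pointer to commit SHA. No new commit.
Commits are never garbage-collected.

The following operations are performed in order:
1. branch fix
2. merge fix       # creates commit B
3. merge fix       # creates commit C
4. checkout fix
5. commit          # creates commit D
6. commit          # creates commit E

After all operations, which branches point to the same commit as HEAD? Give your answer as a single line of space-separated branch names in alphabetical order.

Answer: fix

Derivation:
After op 1 (branch): HEAD=main@A [fix=A main=A]
After op 2 (merge): HEAD=main@B [fix=A main=B]
After op 3 (merge): HEAD=main@C [fix=A main=C]
After op 4 (checkout): HEAD=fix@A [fix=A main=C]
After op 5 (commit): HEAD=fix@D [fix=D main=C]
After op 6 (commit): HEAD=fix@E [fix=E main=C]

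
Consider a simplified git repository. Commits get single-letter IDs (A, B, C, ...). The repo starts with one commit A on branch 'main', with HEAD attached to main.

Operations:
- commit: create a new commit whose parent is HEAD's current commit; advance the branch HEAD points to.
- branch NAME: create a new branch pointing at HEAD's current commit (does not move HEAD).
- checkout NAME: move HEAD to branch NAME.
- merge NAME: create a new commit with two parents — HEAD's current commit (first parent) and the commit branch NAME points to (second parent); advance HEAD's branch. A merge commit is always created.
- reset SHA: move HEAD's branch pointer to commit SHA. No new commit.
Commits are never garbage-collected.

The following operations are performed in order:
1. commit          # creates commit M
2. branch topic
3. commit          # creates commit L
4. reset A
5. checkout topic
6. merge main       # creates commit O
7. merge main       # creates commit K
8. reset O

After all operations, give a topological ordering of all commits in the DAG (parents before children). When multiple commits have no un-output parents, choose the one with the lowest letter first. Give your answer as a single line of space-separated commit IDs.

Answer: A M L O K

Derivation:
After op 1 (commit): HEAD=main@M [main=M]
After op 2 (branch): HEAD=main@M [main=M topic=M]
After op 3 (commit): HEAD=main@L [main=L topic=M]
After op 4 (reset): HEAD=main@A [main=A topic=M]
After op 5 (checkout): HEAD=topic@M [main=A topic=M]
After op 6 (merge): HEAD=topic@O [main=A topic=O]
After op 7 (merge): HEAD=topic@K [main=A topic=K]
After op 8 (reset): HEAD=topic@O [main=A topic=O]
commit A: parents=[]
commit K: parents=['O', 'A']
commit L: parents=['M']
commit M: parents=['A']
commit O: parents=['M', 'A']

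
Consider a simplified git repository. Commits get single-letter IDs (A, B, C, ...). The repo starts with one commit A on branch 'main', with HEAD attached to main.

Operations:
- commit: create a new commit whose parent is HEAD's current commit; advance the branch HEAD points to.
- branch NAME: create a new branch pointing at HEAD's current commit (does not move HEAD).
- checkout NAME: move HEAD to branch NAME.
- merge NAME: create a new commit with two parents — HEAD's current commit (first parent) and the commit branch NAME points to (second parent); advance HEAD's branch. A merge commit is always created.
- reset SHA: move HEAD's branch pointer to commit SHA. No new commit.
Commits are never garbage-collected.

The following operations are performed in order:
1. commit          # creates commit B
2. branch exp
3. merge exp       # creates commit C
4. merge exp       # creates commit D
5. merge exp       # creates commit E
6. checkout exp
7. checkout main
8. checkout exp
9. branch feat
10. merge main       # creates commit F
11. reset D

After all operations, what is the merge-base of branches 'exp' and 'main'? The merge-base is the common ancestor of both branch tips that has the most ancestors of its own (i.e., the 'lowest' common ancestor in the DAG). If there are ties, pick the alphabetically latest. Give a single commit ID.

Answer: D

Derivation:
After op 1 (commit): HEAD=main@B [main=B]
After op 2 (branch): HEAD=main@B [exp=B main=B]
After op 3 (merge): HEAD=main@C [exp=B main=C]
After op 4 (merge): HEAD=main@D [exp=B main=D]
After op 5 (merge): HEAD=main@E [exp=B main=E]
After op 6 (checkout): HEAD=exp@B [exp=B main=E]
After op 7 (checkout): HEAD=main@E [exp=B main=E]
After op 8 (checkout): HEAD=exp@B [exp=B main=E]
After op 9 (branch): HEAD=exp@B [exp=B feat=B main=E]
After op 10 (merge): HEAD=exp@F [exp=F feat=B main=E]
After op 11 (reset): HEAD=exp@D [exp=D feat=B main=E]
ancestors(exp=D): ['A', 'B', 'C', 'D']
ancestors(main=E): ['A', 'B', 'C', 'D', 'E']
common: ['A', 'B', 'C', 'D']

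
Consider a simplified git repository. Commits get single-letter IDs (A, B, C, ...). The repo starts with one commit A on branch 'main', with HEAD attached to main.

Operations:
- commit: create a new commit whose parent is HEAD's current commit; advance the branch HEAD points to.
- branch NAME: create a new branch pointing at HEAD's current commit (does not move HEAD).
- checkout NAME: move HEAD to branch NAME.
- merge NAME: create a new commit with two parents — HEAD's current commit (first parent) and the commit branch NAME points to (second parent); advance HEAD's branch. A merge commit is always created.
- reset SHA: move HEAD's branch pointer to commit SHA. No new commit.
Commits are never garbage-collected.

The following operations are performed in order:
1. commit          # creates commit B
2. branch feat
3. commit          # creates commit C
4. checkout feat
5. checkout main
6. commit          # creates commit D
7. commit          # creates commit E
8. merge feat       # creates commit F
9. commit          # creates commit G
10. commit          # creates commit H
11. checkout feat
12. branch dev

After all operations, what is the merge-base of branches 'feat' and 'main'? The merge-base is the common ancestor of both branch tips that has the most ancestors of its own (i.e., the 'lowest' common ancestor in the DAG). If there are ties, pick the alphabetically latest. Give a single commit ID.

After op 1 (commit): HEAD=main@B [main=B]
After op 2 (branch): HEAD=main@B [feat=B main=B]
After op 3 (commit): HEAD=main@C [feat=B main=C]
After op 4 (checkout): HEAD=feat@B [feat=B main=C]
After op 5 (checkout): HEAD=main@C [feat=B main=C]
After op 6 (commit): HEAD=main@D [feat=B main=D]
After op 7 (commit): HEAD=main@E [feat=B main=E]
After op 8 (merge): HEAD=main@F [feat=B main=F]
After op 9 (commit): HEAD=main@G [feat=B main=G]
After op 10 (commit): HEAD=main@H [feat=B main=H]
After op 11 (checkout): HEAD=feat@B [feat=B main=H]
After op 12 (branch): HEAD=feat@B [dev=B feat=B main=H]
ancestors(feat=B): ['A', 'B']
ancestors(main=H): ['A', 'B', 'C', 'D', 'E', 'F', 'G', 'H']
common: ['A', 'B']

Answer: B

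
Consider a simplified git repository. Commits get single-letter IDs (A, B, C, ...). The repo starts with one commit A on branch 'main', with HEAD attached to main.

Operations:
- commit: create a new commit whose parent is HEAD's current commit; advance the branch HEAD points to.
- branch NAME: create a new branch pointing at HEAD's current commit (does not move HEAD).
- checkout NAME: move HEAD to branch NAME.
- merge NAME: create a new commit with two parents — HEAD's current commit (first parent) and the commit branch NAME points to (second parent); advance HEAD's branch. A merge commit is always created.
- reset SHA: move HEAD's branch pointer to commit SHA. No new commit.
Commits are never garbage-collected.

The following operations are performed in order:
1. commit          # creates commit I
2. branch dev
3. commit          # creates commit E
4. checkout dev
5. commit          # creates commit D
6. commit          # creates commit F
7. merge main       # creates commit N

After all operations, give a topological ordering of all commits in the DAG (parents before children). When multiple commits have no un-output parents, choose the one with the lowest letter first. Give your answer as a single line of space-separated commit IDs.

Answer: A I D E F N

Derivation:
After op 1 (commit): HEAD=main@I [main=I]
After op 2 (branch): HEAD=main@I [dev=I main=I]
After op 3 (commit): HEAD=main@E [dev=I main=E]
After op 4 (checkout): HEAD=dev@I [dev=I main=E]
After op 5 (commit): HEAD=dev@D [dev=D main=E]
After op 6 (commit): HEAD=dev@F [dev=F main=E]
After op 7 (merge): HEAD=dev@N [dev=N main=E]
commit A: parents=[]
commit D: parents=['I']
commit E: parents=['I']
commit F: parents=['D']
commit I: parents=['A']
commit N: parents=['F', 'E']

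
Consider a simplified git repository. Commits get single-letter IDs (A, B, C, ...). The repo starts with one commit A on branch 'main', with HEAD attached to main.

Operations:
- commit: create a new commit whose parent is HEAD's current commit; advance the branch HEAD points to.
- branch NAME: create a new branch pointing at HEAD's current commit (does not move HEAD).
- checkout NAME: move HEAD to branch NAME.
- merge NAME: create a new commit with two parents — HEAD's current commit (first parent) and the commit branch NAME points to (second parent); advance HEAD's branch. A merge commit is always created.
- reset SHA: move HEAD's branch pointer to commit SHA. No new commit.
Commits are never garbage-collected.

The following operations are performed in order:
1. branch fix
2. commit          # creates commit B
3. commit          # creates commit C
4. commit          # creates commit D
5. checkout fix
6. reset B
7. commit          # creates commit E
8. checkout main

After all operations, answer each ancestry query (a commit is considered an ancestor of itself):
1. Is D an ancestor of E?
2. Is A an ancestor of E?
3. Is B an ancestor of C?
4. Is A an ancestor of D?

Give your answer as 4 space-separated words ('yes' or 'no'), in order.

After op 1 (branch): HEAD=main@A [fix=A main=A]
After op 2 (commit): HEAD=main@B [fix=A main=B]
After op 3 (commit): HEAD=main@C [fix=A main=C]
After op 4 (commit): HEAD=main@D [fix=A main=D]
After op 5 (checkout): HEAD=fix@A [fix=A main=D]
After op 6 (reset): HEAD=fix@B [fix=B main=D]
After op 7 (commit): HEAD=fix@E [fix=E main=D]
After op 8 (checkout): HEAD=main@D [fix=E main=D]
ancestors(E) = {A,B,E}; D in? no
ancestors(E) = {A,B,E}; A in? yes
ancestors(C) = {A,B,C}; B in? yes
ancestors(D) = {A,B,C,D}; A in? yes

Answer: no yes yes yes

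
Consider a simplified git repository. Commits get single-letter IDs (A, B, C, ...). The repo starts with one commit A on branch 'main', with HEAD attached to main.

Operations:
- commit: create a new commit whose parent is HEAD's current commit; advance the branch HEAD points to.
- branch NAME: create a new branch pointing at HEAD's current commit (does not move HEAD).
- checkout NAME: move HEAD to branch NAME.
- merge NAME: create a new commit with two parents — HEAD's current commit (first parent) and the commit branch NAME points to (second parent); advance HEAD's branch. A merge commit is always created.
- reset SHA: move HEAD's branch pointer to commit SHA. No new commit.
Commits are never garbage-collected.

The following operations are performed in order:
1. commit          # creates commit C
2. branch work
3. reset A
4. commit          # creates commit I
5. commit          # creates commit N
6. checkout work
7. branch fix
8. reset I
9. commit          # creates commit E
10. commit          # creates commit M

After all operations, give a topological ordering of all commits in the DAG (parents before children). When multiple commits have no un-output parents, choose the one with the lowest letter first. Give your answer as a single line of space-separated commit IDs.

Answer: A C I E M N

Derivation:
After op 1 (commit): HEAD=main@C [main=C]
After op 2 (branch): HEAD=main@C [main=C work=C]
After op 3 (reset): HEAD=main@A [main=A work=C]
After op 4 (commit): HEAD=main@I [main=I work=C]
After op 5 (commit): HEAD=main@N [main=N work=C]
After op 6 (checkout): HEAD=work@C [main=N work=C]
After op 7 (branch): HEAD=work@C [fix=C main=N work=C]
After op 8 (reset): HEAD=work@I [fix=C main=N work=I]
After op 9 (commit): HEAD=work@E [fix=C main=N work=E]
After op 10 (commit): HEAD=work@M [fix=C main=N work=M]
commit A: parents=[]
commit C: parents=['A']
commit E: parents=['I']
commit I: parents=['A']
commit M: parents=['E']
commit N: parents=['I']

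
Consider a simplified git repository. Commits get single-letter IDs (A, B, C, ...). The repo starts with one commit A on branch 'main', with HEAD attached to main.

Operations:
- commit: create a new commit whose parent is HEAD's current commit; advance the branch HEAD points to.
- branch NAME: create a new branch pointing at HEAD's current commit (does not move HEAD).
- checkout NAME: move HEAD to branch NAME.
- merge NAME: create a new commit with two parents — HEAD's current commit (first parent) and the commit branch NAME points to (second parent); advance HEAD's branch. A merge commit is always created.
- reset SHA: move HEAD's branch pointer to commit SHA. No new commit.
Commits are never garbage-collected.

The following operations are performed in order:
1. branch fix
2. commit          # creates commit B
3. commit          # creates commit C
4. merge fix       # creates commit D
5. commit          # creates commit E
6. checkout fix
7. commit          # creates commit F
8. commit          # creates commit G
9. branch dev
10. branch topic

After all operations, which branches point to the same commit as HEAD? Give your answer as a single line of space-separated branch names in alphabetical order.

Answer: dev fix topic

Derivation:
After op 1 (branch): HEAD=main@A [fix=A main=A]
After op 2 (commit): HEAD=main@B [fix=A main=B]
After op 3 (commit): HEAD=main@C [fix=A main=C]
After op 4 (merge): HEAD=main@D [fix=A main=D]
After op 5 (commit): HEAD=main@E [fix=A main=E]
After op 6 (checkout): HEAD=fix@A [fix=A main=E]
After op 7 (commit): HEAD=fix@F [fix=F main=E]
After op 8 (commit): HEAD=fix@G [fix=G main=E]
After op 9 (branch): HEAD=fix@G [dev=G fix=G main=E]
After op 10 (branch): HEAD=fix@G [dev=G fix=G main=E topic=G]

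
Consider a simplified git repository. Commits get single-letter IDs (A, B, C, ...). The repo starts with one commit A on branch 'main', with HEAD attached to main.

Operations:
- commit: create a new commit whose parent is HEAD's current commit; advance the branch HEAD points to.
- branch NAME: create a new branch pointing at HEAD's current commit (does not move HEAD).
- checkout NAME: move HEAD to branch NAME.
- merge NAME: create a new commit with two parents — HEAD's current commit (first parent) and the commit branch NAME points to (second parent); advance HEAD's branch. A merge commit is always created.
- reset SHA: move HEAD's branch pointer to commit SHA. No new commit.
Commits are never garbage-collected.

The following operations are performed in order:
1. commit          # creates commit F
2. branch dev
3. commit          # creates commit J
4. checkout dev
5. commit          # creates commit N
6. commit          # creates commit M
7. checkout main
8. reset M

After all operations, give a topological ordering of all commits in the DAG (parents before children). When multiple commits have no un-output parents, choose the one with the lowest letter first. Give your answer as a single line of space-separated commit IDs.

After op 1 (commit): HEAD=main@F [main=F]
After op 2 (branch): HEAD=main@F [dev=F main=F]
After op 3 (commit): HEAD=main@J [dev=F main=J]
After op 4 (checkout): HEAD=dev@F [dev=F main=J]
After op 5 (commit): HEAD=dev@N [dev=N main=J]
After op 6 (commit): HEAD=dev@M [dev=M main=J]
After op 7 (checkout): HEAD=main@J [dev=M main=J]
After op 8 (reset): HEAD=main@M [dev=M main=M]
commit A: parents=[]
commit F: parents=['A']
commit J: parents=['F']
commit M: parents=['N']
commit N: parents=['F']

Answer: A F J N M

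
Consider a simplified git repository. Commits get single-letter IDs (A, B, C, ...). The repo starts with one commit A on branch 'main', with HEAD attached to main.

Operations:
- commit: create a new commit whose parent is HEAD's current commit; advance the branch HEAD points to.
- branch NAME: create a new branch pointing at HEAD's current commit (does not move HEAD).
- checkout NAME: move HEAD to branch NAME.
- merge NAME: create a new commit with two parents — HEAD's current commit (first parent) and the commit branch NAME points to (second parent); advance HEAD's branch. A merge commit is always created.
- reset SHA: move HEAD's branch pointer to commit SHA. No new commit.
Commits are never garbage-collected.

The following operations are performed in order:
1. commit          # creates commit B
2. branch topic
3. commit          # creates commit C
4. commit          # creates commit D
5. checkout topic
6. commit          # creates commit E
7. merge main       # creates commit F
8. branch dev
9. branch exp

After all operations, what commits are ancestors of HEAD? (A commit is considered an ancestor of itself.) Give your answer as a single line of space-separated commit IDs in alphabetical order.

Answer: A B C D E F

Derivation:
After op 1 (commit): HEAD=main@B [main=B]
After op 2 (branch): HEAD=main@B [main=B topic=B]
After op 3 (commit): HEAD=main@C [main=C topic=B]
After op 4 (commit): HEAD=main@D [main=D topic=B]
After op 5 (checkout): HEAD=topic@B [main=D topic=B]
After op 6 (commit): HEAD=topic@E [main=D topic=E]
After op 7 (merge): HEAD=topic@F [main=D topic=F]
After op 8 (branch): HEAD=topic@F [dev=F main=D topic=F]
After op 9 (branch): HEAD=topic@F [dev=F exp=F main=D topic=F]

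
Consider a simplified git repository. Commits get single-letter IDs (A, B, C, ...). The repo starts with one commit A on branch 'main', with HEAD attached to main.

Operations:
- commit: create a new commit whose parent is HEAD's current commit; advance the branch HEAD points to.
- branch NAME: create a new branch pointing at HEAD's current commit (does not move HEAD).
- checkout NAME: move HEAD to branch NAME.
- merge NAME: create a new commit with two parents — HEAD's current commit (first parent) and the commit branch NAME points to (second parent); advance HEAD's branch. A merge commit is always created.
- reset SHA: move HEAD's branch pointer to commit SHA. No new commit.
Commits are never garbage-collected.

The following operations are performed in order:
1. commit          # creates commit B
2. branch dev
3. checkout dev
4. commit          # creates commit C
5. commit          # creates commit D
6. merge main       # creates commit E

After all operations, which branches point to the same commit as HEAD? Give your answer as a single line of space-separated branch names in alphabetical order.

After op 1 (commit): HEAD=main@B [main=B]
After op 2 (branch): HEAD=main@B [dev=B main=B]
After op 3 (checkout): HEAD=dev@B [dev=B main=B]
After op 4 (commit): HEAD=dev@C [dev=C main=B]
After op 5 (commit): HEAD=dev@D [dev=D main=B]
After op 6 (merge): HEAD=dev@E [dev=E main=B]

Answer: dev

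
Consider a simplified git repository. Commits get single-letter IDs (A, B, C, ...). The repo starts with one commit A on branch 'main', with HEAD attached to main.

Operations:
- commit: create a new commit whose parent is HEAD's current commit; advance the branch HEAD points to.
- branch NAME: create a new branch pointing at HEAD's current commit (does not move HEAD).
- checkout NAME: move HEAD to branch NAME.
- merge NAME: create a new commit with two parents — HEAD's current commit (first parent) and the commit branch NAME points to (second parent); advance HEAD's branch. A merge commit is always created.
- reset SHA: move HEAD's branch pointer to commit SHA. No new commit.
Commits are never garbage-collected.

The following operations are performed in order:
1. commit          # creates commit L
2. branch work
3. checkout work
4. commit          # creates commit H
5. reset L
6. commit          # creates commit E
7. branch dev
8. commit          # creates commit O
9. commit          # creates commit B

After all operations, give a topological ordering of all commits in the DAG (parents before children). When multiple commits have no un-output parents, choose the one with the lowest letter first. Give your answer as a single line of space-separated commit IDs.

Answer: A L E H O B

Derivation:
After op 1 (commit): HEAD=main@L [main=L]
After op 2 (branch): HEAD=main@L [main=L work=L]
After op 3 (checkout): HEAD=work@L [main=L work=L]
After op 4 (commit): HEAD=work@H [main=L work=H]
After op 5 (reset): HEAD=work@L [main=L work=L]
After op 6 (commit): HEAD=work@E [main=L work=E]
After op 7 (branch): HEAD=work@E [dev=E main=L work=E]
After op 8 (commit): HEAD=work@O [dev=E main=L work=O]
After op 9 (commit): HEAD=work@B [dev=E main=L work=B]
commit A: parents=[]
commit B: parents=['O']
commit E: parents=['L']
commit H: parents=['L']
commit L: parents=['A']
commit O: parents=['E']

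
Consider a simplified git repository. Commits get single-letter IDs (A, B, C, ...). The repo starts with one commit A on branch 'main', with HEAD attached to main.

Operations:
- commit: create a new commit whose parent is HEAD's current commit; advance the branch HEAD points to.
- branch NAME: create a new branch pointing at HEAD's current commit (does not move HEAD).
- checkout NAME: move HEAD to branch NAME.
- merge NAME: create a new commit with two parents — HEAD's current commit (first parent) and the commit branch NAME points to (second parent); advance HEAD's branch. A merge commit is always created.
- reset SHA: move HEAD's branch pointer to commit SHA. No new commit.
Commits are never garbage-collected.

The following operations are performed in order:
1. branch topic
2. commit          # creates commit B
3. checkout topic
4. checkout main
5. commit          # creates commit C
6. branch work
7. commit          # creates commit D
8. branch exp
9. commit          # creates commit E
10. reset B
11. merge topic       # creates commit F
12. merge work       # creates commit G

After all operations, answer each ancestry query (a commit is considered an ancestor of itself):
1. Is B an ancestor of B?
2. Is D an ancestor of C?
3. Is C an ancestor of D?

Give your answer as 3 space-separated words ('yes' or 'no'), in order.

After op 1 (branch): HEAD=main@A [main=A topic=A]
After op 2 (commit): HEAD=main@B [main=B topic=A]
After op 3 (checkout): HEAD=topic@A [main=B topic=A]
After op 4 (checkout): HEAD=main@B [main=B topic=A]
After op 5 (commit): HEAD=main@C [main=C topic=A]
After op 6 (branch): HEAD=main@C [main=C topic=A work=C]
After op 7 (commit): HEAD=main@D [main=D topic=A work=C]
After op 8 (branch): HEAD=main@D [exp=D main=D topic=A work=C]
After op 9 (commit): HEAD=main@E [exp=D main=E topic=A work=C]
After op 10 (reset): HEAD=main@B [exp=D main=B topic=A work=C]
After op 11 (merge): HEAD=main@F [exp=D main=F topic=A work=C]
After op 12 (merge): HEAD=main@G [exp=D main=G topic=A work=C]
ancestors(B) = {A,B}; B in? yes
ancestors(C) = {A,B,C}; D in? no
ancestors(D) = {A,B,C,D}; C in? yes

Answer: yes no yes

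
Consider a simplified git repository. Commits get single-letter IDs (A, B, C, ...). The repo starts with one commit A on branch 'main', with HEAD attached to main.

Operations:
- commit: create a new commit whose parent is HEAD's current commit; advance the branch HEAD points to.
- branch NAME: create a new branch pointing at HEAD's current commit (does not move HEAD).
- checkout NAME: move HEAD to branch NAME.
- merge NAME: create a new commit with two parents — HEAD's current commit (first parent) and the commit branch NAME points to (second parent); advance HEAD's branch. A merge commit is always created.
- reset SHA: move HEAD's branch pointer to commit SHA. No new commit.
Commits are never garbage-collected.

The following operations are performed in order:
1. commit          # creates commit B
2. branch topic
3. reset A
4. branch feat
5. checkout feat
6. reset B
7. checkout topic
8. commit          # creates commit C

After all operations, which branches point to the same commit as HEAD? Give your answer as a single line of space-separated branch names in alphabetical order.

Answer: topic

Derivation:
After op 1 (commit): HEAD=main@B [main=B]
After op 2 (branch): HEAD=main@B [main=B topic=B]
After op 3 (reset): HEAD=main@A [main=A topic=B]
After op 4 (branch): HEAD=main@A [feat=A main=A topic=B]
After op 5 (checkout): HEAD=feat@A [feat=A main=A topic=B]
After op 6 (reset): HEAD=feat@B [feat=B main=A topic=B]
After op 7 (checkout): HEAD=topic@B [feat=B main=A topic=B]
After op 8 (commit): HEAD=topic@C [feat=B main=A topic=C]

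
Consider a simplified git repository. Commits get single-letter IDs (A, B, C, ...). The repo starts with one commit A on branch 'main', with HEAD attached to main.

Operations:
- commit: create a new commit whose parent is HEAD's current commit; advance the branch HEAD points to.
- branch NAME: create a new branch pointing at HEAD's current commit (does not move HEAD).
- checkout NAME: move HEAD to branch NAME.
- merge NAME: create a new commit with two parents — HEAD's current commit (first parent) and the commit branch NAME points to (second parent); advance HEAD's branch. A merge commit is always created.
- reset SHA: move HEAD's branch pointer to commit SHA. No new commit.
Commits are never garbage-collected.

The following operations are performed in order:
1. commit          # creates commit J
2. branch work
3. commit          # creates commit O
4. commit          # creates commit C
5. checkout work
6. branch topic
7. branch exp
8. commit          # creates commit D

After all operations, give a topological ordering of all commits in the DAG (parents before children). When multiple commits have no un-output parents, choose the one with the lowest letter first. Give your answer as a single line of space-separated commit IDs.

After op 1 (commit): HEAD=main@J [main=J]
After op 2 (branch): HEAD=main@J [main=J work=J]
After op 3 (commit): HEAD=main@O [main=O work=J]
After op 4 (commit): HEAD=main@C [main=C work=J]
After op 5 (checkout): HEAD=work@J [main=C work=J]
After op 6 (branch): HEAD=work@J [main=C topic=J work=J]
After op 7 (branch): HEAD=work@J [exp=J main=C topic=J work=J]
After op 8 (commit): HEAD=work@D [exp=J main=C topic=J work=D]
commit A: parents=[]
commit C: parents=['O']
commit D: parents=['J']
commit J: parents=['A']
commit O: parents=['J']

Answer: A J D O C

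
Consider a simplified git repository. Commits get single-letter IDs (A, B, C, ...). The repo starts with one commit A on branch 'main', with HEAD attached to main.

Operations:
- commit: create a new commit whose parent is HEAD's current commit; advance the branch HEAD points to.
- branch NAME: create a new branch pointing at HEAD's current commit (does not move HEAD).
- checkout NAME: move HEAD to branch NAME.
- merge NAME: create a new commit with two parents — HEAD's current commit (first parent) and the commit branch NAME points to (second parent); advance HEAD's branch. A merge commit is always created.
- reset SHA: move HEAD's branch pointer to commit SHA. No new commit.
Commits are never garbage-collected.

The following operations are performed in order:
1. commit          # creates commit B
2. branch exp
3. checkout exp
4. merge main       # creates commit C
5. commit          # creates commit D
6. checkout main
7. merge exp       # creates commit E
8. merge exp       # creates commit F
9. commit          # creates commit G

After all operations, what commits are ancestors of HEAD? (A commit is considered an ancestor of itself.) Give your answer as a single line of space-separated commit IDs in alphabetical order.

After op 1 (commit): HEAD=main@B [main=B]
After op 2 (branch): HEAD=main@B [exp=B main=B]
After op 3 (checkout): HEAD=exp@B [exp=B main=B]
After op 4 (merge): HEAD=exp@C [exp=C main=B]
After op 5 (commit): HEAD=exp@D [exp=D main=B]
After op 6 (checkout): HEAD=main@B [exp=D main=B]
After op 7 (merge): HEAD=main@E [exp=D main=E]
After op 8 (merge): HEAD=main@F [exp=D main=F]
After op 9 (commit): HEAD=main@G [exp=D main=G]

Answer: A B C D E F G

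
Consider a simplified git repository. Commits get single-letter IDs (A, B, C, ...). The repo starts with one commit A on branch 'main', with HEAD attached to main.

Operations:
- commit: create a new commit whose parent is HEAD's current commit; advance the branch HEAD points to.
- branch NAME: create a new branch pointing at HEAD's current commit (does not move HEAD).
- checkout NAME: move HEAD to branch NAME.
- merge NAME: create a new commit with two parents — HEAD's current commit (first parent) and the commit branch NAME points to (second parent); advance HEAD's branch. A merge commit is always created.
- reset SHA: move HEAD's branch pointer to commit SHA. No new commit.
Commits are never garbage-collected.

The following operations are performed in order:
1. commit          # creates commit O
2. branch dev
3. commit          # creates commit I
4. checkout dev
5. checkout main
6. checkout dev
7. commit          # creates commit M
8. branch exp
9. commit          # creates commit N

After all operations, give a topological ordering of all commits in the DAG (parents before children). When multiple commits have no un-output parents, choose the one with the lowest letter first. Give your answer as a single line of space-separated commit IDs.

Answer: A O I M N

Derivation:
After op 1 (commit): HEAD=main@O [main=O]
After op 2 (branch): HEAD=main@O [dev=O main=O]
After op 3 (commit): HEAD=main@I [dev=O main=I]
After op 4 (checkout): HEAD=dev@O [dev=O main=I]
After op 5 (checkout): HEAD=main@I [dev=O main=I]
After op 6 (checkout): HEAD=dev@O [dev=O main=I]
After op 7 (commit): HEAD=dev@M [dev=M main=I]
After op 8 (branch): HEAD=dev@M [dev=M exp=M main=I]
After op 9 (commit): HEAD=dev@N [dev=N exp=M main=I]
commit A: parents=[]
commit I: parents=['O']
commit M: parents=['O']
commit N: parents=['M']
commit O: parents=['A']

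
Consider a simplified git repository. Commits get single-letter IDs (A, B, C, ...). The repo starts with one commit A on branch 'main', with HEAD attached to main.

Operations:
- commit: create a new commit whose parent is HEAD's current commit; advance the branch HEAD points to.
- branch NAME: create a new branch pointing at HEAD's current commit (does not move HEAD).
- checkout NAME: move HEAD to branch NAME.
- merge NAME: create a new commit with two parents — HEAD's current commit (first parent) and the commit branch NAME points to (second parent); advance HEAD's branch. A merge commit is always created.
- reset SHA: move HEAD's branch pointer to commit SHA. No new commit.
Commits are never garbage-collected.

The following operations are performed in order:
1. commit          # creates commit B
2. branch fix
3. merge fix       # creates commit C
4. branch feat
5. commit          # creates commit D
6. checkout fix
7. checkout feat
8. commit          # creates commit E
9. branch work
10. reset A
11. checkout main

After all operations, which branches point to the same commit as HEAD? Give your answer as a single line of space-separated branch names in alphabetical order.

Answer: main

Derivation:
After op 1 (commit): HEAD=main@B [main=B]
After op 2 (branch): HEAD=main@B [fix=B main=B]
After op 3 (merge): HEAD=main@C [fix=B main=C]
After op 4 (branch): HEAD=main@C [feat=C fix=B main=C]
After op 5 (commit): HEAD=main@D [feat=C fix=B main=D]
After op 6 (checkout): HEAD=fix@B [feat=C fix=B main=D]
After op 7 (checkout): HEAD=feat@C [feat=C fix=B main=D]
After op 8 (commit): HEAD=feat@E [feat=E fix=B main=D]
After op 9 (branch): HEAD=feat@E [feat=E fix=B main=D work=E]
After op 10 (reset): HEAD=feat@A [feat=A fix=B main=D work=E]
After op 11 (checkout): HEAD=main@D [feat=A fix=B main=D work=E]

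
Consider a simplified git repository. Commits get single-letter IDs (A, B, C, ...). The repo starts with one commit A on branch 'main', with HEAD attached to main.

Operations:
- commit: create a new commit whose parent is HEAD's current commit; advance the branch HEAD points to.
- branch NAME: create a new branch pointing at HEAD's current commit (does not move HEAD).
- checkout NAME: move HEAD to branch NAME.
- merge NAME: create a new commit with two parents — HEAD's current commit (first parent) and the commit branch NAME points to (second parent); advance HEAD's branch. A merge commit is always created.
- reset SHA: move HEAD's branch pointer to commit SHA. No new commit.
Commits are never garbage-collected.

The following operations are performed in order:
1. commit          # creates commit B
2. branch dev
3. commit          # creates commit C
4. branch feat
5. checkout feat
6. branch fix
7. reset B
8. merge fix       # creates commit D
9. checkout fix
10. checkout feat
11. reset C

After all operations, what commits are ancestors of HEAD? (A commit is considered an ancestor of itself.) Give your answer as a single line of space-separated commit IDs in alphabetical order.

After op 1 (commit): HEAD=main@B [main=B]
After op 2 (branch): HEAD=main@B [dev=B main=B]
After op 3 (commit): HEAD=main@C [dev=B main=C]
After op 4 (branch): HEAD=main@C [dev=B feat=C main=C]
After op 5 (checkout): HEAD=feat@C [dev=B feat=C main=C]
After op 6 (branch): HEAD=feat@C [dev=B feat=C fix=C main=C]
After op 7 (reset): HEAD=feat@B [dev=B feat=B fix=C main=C]
After op 8 (merge): HEAD=feat@D [dev=B feat=D fix=C main=C]
After op 9 (checkout): HEAD=fix@C [dev=B feat=D fix=C main=C]
After op 10 (checkout): HEAD=feat@D [dev=B feat=D fix=C main=C]
After op 11 (reset): HEAD=feat@C [dev=B feat=C fix=C main=C]

Answer: A B C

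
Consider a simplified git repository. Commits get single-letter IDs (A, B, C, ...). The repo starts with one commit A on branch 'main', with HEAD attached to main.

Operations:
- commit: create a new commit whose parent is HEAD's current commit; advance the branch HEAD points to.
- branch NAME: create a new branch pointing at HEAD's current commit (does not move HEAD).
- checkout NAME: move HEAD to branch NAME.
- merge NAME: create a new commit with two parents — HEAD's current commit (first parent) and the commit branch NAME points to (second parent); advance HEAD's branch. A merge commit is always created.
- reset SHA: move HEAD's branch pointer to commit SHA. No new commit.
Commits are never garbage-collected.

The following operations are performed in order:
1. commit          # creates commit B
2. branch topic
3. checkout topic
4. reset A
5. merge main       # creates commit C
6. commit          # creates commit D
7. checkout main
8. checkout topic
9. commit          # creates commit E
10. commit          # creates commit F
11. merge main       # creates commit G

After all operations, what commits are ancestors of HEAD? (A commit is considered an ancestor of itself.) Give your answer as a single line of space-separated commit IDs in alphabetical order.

After op 1 (commit): HEAD=main@B [main=B]
After op 2 (branch): HEAD=main@B [main=B topic=B]
After op 3 (checkout): HEAD=topic@B [main=B topic=B]
After op 4 (reset): HEAD=topic@A [main=B topic=A]
After op 5 (merge): HEAD=topic@C [main=B topic=C]
After op 6 (commit): HEAD=topic@D [main=B topic=D]
After op 7 (checkout): HEAD=main@B [main=B topic=D]
After op 8 (checkout): HEAD=topic@D [main=B topic=D]
After op 9 (commit): HEAD=topic@E [main=B topic=E]
After op 10 (commit): HEAD=topic@F [main=B topic=F]
After op 11 (merge): HEAD=topic@G [main=B topic=G]

Answer: A B C D E F G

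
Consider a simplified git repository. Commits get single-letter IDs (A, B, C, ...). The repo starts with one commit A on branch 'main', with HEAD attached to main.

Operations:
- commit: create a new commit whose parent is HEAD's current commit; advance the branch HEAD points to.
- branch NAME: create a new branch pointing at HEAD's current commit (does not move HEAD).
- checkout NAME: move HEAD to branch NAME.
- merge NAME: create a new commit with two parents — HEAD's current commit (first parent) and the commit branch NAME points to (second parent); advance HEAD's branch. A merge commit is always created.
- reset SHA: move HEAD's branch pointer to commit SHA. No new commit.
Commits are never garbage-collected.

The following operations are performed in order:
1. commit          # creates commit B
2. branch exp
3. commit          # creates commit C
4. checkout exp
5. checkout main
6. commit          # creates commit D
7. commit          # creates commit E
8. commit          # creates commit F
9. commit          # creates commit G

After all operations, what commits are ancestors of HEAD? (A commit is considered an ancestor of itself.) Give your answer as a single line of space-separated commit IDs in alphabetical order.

After op 1 (commit): HEAD=main@B [main=B]
After op 2 (branch): HEAD=main@B [exp=B main=B]
After op 3 (commit): HEAD=main@C [exp=B main=C]
After op 4 (checkout): HEAD=exp@B [exp=B main=C]
After op 5 (checkout): HEAD=main@C [exp=B main=C]
After op 6 (commit): HEAD=main@D [exp=B main=D]
After op 7 (commit): HEAD=main@E [exp=B main=E]
After op 8 (commit): HEAD=main@F [exp=B main=F]
After op 9 (commit): HEAD=main@G [exp=B main=G]

Answer: A B C D E F G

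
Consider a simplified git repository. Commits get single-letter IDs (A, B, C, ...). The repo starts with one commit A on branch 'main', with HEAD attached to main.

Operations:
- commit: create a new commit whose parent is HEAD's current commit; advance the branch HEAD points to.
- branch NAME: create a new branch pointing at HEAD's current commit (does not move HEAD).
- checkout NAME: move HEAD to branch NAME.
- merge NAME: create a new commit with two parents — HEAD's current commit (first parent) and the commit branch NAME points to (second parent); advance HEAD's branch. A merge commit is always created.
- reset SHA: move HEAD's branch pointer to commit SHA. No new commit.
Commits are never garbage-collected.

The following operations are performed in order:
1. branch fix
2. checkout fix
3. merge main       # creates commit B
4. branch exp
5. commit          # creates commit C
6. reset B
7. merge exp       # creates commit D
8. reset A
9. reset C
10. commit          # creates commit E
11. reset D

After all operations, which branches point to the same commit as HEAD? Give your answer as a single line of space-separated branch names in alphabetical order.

Answer: fix

Derivation:
After op 1 (branch): HEAD=main@A [fix=A main=A]
After op 2 (checkout): HEAD=fix@A [fix=A main=A]
After op 3 (merge): HEAD=fix@B [fix=B main=A]
After op 4 (branch): HEAD=fix@B [exp=B fix=B main=A]
After op 5 (commit): HEAD=fix@C [exp=B fix=C main=A]
After op 6 (reset): HEAD=fix@B [exp=B fix=B main=A]
After op 7 (merge): HEAD=fix@D [exp=B fix=D main=A]
After op 8 (reset): HEAD=fix@A [exp=B fix=A main=A]
After op 9 (reset): HEAD=fix@C [exp=B fix=C main=A]
After op 10 (commit): HEAD=fix@E [exp=B fix=E main=A]
After op 11 (reset): HEAD=fix@D [exp=B fix=D main=A]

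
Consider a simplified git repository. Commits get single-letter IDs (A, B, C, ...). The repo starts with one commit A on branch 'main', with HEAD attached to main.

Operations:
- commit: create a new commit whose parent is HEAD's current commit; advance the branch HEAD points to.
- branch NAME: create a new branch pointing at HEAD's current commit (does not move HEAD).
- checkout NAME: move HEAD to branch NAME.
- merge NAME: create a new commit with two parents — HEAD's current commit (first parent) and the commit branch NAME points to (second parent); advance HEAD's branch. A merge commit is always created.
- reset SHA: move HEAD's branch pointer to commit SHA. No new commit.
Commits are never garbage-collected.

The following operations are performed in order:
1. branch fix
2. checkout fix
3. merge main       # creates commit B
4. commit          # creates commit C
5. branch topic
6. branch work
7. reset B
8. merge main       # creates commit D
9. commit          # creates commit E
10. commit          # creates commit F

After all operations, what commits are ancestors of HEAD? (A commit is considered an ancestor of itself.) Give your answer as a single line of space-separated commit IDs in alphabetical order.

After op 1 (branch): HEAD=main@A [fix=A main=A]
After op 2 (checkout): HEAD=fix@A [fix=A main=A]
After op 3 (merge): HEAD=fix@B [fix=B main=A]
After op 4 (commit): HEAD=fix@C [fix=C main=A]
After op 5 (branch): HEAD=fix@C [fix=C main=A topic=C]
After op 6 (branch): HEAD=fix@C [fix=C main=A topic=C work=C]
After op 7 (reset): HEAD=fix@B [fix=B main=A topic=C work=C]
After op 8 (merge): HEAD=fix@D [fix=D main=A topic=C work=C]
After op 9 (commit): HEAD=fix@E [fix=E main=A topic=C work=C]
After op 10 (commit): HEAD=fix@F [fix=F main=A topic=C work=C]

Answer: A B D E F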